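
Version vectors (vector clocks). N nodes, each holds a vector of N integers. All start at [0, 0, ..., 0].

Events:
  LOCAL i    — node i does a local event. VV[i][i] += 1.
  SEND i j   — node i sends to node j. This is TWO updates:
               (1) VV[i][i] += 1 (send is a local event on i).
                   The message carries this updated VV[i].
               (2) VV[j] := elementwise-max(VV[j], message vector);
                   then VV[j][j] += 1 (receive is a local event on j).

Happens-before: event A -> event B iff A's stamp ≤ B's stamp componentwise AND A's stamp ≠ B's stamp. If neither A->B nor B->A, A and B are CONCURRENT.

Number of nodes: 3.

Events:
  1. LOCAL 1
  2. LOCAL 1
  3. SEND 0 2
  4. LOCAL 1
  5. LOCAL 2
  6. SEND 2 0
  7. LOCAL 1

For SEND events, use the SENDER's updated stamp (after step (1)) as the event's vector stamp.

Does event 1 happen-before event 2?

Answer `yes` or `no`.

Initial: VV[0]=[0, 0, 0]
Initial: VV[1]=[0, 0, 0]
Initial: VV[2]=[0, 0, 0]
Event 1: LOCAL 1: VV[1][1]++ -> VV[1]=[0, 1, 0]
Event 2: LOCAL 1: VV[1][1]++ -> VV[1]=[0, 2, 0]
Event 3: SEND 0->2: VV[0][0]++ -> VV[0]=[1, 0, 0], msg_vec=[1, 0, 0]; VV[2]=max(VV[2],msg_vec) then VV[2][2]++ -> VV[2]=[1, 0, 1]
Event 4: LOCAL 1: VV[1][1]++ -> VV[1]=[0, 3, 0]
Event 5: LOCAL 2: VV[2][2]++ -> VV[2]=[1, 0, 2]
Event 6: SEND 2->0: VV[2][2]++ -> VV[2]=[1, 0, 3], msg_vec=[1, 0, 3]; VV[0]=max(VV[0],msg_vec) then VV[0][0]++ -> VV[0]=[2, 0, 3]
Event 7: LOCAL 1: VV[1][1]++ -> VV[1]=[0, 4, 0]
Event 1 stamp: [0, 1, 0]
Event 2 stamp: [0, 2, 0]
[0, 1, 0] <= [0, 2, 0]? True. Equal? False. Happens-before: True

Answer: yes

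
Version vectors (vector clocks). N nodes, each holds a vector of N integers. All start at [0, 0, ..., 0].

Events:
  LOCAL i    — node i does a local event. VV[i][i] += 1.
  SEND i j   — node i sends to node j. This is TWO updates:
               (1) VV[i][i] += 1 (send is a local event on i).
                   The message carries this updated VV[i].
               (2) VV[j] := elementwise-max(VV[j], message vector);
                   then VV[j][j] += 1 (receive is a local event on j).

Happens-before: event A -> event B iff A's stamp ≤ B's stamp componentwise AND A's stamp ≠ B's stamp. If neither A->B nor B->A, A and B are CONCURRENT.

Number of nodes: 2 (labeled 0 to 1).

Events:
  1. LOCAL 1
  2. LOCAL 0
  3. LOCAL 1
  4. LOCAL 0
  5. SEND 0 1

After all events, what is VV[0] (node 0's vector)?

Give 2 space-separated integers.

Initial: VV[0]=[0, 0]
Initial: VV[1]=[0, 0]
Event 1: LOCAL 1: VV[1][1]++ -> VV[1]=[0, 1]
Event 2: LOCAL 0: VV[0][0]++ -> VV[0]=[1, 0]
Event 3: LOCAL 1: VV[1][1]++ -> VV[1]=[0, 2]
Event 4: LOCAL 0: VV[0][0]++ -> VV[0]=[2, 0]
Event 5: SEND 0->1: VV[0][0]++ -> VV[0]=[3, 0], msg_vec=[3, 0]; VV[1]=max(VV[1],msg_vec) then VV[1][1]++ -> VV[1]=[3, 3]
Final vectors: VV[0]=[3, 0]; VV[1]=[3, 3]

Answer: 3 0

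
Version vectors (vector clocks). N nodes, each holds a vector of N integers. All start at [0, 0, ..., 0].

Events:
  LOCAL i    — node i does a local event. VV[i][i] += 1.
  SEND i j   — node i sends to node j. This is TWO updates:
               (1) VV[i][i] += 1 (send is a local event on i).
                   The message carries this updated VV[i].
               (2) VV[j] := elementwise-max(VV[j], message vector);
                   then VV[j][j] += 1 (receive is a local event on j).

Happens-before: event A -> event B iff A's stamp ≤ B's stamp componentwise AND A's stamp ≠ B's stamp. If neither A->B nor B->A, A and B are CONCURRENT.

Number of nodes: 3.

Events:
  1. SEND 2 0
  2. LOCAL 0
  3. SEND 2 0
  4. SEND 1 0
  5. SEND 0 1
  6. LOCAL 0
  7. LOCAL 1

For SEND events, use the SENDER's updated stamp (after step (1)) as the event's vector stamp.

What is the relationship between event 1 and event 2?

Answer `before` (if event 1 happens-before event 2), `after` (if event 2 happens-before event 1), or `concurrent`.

Answer: before

Derivation:
Initial: VV[0]=[0, 0, 0]
Initial: VV[1]=[0, 0, 0]
Initial: VV[2]=[0, 0, 0]
Event 1: SEND 2->0: VV[2][2]++ -> VV[2]=[0, 0, 1], msg_vec=[0, 0, 1]; VV[0]=max(VV[0],msg_vec) then VV[0][0]++ -> VV[0]=[1, 0, 1]
Event 2: LOCAL 0: VV[0][0]++ -> VV[0]=[2, 0, 1]
Event 3: SEND 2->0: VV[2][2]++ -> VV[2]=[0, 0, 2], msg_vec=[0, 0, 2]; VV[0]=max(VV[0],msg_vec) then VV[0][0]++ -> VV[0]=[3, 0, 2]
Event 4: SEND 1->0: VV[1][1]++ -> VV[1]=[0, 1, 0], msg_vec=[0, 1, 0]; VV[0]=max(VV[0],msg_vec) then VV[0][0]++ -> VV[0]=[4, 1, 2]
Event 5: SEND 0->1: VV[0][0]++ -> VV[0]=[5, 1, 2], msg_vec=[5, 1, 2]; VV[1]=max(VV[1],msg_vec) then VV[1][1]++ -> VV[1]=[5, 2, 2]
Event 6: LOCAL 0: VV[0][0]++ -> VV[0]=[6, 1, 2]
Event 7: LOCAL 1: VV[1][1]++ -> VV[1]=[5, 3, 2]
Event 1 stamp: [0, 0, 1]
Event 2 stamp: [2, 0, 1]
[0, 0, 1] <= [2, 0, 1]? True
[2, 0, 1] <= [0, 0, 1]? False
Relation: before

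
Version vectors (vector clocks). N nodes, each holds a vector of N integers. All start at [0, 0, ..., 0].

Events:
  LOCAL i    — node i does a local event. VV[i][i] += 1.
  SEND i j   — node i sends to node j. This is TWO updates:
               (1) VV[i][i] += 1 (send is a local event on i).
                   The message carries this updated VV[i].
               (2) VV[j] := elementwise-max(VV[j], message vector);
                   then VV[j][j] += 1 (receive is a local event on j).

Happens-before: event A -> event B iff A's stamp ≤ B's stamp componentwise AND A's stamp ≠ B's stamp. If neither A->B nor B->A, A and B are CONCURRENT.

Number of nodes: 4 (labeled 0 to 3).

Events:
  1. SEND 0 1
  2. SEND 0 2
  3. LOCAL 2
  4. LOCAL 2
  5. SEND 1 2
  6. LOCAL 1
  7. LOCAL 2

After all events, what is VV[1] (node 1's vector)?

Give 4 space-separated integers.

Initial: VV[0]=[0, 0, 0, 0]
Initial: VV[1]=[0, 0, 0, 0]
Initial: VV[2]=[0, 0, 0, 0]
Initial: VV[3]=[0, 0, 0, 0]
Event 1: SEND 0->1: VV[0][0]++ -> VV[0]=[1, 0, 0, 0], msg_vec=[1, 0, 0, 0]; VV[1]=max(VV[1],msg_vec) then VV[1][1]++ -> VV[1]=[1, 1, 0, 0]
Event 2: SEND 0->2: VV[0][0]++ -> VV[0]=[2, 0, 0, 0], msg_vec=[2, 0, 0, 0]; VV[2]=max(VV[2],msg_vec) then VV[2][2]++ -> VV[2]=[2, 0, 1, 0]
Event 3: LOCAL 2: VV[2][2]++ -> VV[2]=[2, 0, 2, 0]
Event 4: LOCAL 2: VV[2][2]++ -> VV[2]=[2, 0, 3, 0]
Event 5: SEND 1->2: VV[1][1]++ -> VV[1]=[1, 2, 0, 0], msg_vec=[1, 2, 0, 0]; VV[2]=max(VV[2],msg_vec) then VV[2][2]++ -> VV[2]=[2, 2, 4, 0]
Event 6: LOCAL 1: VV[1][1]++ -> VV[1]=[1, 3, 0, 0]
Event 7: LOCAL 2: VV[2][2]++ -> VV[2]=[2, 2, 5, 0]
Final vectors: VV[0]=[2, 0, 0, 0]; VV[1]=[1, 3, 0, 0]; VV[2]=[2, 2, 5, 0]; VV[3]=[0, 0, 0, 0]

Answer: 1 3 0 0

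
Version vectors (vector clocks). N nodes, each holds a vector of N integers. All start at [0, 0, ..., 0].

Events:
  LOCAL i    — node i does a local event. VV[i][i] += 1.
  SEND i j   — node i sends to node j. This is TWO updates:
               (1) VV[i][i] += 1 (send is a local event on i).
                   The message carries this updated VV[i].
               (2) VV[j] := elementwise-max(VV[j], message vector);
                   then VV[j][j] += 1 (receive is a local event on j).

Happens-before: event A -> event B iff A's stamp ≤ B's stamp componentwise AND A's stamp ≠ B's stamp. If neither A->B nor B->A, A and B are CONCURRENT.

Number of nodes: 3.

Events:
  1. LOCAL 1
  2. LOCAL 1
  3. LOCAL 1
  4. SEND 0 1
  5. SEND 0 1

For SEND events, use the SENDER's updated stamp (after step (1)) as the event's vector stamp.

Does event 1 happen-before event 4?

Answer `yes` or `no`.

Answer: no

Derivation:
Initial: VV[0]=[0, 0, 0]
Initial: VV[1]=[0, 0, 0]
Initial: VV[2]=[0, 0, 0]
Event 1: LOCAL 1: VV[1][1]++ -> VV[1]=[0, 1, 0]
Event 2: LOCAL 1: VV[1][1]++ -> VV[1]=[0, 2, 0]
Event 3: LOCAL 1: VV[1][1]++ -> VV[1]=[0, 3, 0]
Event 4: SEND 0->1: VV[0][0]++ -> VV[0]=[1, 0, 0], msg_vec=[1, 0, 0]; VV[1]=max(VV[1],msg_vec) then VV[1][1]++ -> VV[1]=[1, 4, 0]
Event 5: SEND 0->1: VV[0][0]++ -> VV[0]=[2, 0, 0], msg_vec=[2, 0, 0]; VV[1]=max(VV[1],msg_vec) then VV[1][1]++ -> VV[1]=[2, 5, 0]
Event 1 stamp: [0, 1, 0]
Event 4 stamp: [1, 0, 0]
[0, 1, 0] <= [1, 0, 0]? False. Equal? False. Happens-before: False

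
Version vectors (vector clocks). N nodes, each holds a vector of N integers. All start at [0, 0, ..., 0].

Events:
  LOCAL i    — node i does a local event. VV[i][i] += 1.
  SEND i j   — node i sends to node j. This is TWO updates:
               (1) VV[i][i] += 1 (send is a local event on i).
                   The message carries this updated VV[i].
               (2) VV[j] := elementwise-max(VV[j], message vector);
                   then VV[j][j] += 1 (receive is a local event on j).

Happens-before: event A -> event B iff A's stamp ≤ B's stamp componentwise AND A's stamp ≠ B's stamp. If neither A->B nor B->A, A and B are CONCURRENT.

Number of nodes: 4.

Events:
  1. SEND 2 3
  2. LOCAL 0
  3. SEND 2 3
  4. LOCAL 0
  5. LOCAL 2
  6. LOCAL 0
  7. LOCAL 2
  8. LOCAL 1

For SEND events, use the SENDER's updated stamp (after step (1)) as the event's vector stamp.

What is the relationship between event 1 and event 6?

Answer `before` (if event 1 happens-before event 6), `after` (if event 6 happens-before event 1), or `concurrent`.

Answer: concurrent

Derivation:
Initial: VV[0]=[0, 0, 0, 0]
Initial: VV[1]=[0, 0, 0, 0]
Initial: VV[2]=[0, 0, 0, 0]
Initial: VV[3]=[0, 0, 0, 0]
Event 1: SEND 2->3: VV[2][2]++ -> VV[2]=[0, 0, 1, 0], msg_vec=[0, 0, 1, 0]; VV[3]=max(VV[3],msg_vec) then VV[3][3]++ -> VV[3]=[0, 0, 1, 1]
Event 2: LOCAL 0: VV[0][0]++ -> VV[0]=[1, 0, 0, 0]
Event 3: SEND 2->3: VV[2][2]++ -> VV[2]=[0, 0, 2, 0], msg_vec=[0, 0, 2, 0]; VV[3]=max(VV[3],msg_vec) then VV[3][3]++ -> VV[3]=[0, 0, 2, 2]
Event 4: LOCAL 0: VV[0][0]++ -> VV[0]=[2, 0, 0, 0]
Event 5: LOCAL 2: VV[2][2]++ -> VV[2]=[0, 0, 3, 0]
Event 6: LOCAL 0: VV[0][0]++ -> VV[0]=[3, 0, 0, 0]
Event 7: LOCAL 2: VV[2][2]++ -> VV[2]=[0, 0, 4, 0]
Event 8: LOCAL 1: VV[1][1]++ -> VV[1]=[0, 1, 0, 0]
Event 1 stamp: [0, 0, 1, 0]
Event 6 stamp: [3, 0, 0, 0]
[0, 0, 1, 0] <= [3, 0, 0, 0]? False
[3, 0, 0, 0] <= [0, 0, 1, 0]? False
Relation: concurrent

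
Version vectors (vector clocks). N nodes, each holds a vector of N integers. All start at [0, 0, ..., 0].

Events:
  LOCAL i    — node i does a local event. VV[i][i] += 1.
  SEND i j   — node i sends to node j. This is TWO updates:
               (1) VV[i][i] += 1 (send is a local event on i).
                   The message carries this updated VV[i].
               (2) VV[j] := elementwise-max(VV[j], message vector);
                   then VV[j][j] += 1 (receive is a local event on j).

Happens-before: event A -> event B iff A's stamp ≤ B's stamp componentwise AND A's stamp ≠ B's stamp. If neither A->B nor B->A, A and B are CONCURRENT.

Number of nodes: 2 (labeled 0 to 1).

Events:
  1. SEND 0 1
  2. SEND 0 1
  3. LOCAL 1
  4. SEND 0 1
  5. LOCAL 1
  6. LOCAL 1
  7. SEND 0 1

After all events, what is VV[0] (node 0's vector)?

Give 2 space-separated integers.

Initial: VV[0]=[0, 0]
Initial: VV[1]=[0, 0]
Event 1: SEND 0->1: VV[0][0]++ -> VV[0]=[1, 0], msg_vec=[1, 0]; VV[1]=max(VV[1],msg_vec) then VV[1][1]++ -> VV[1]=[1, 1]
Event 2: SEND 0->1: VV[0][0]++ -> VV[0]=[2, 0], msg_vec=[2, 0]; VV[1]=max(VV[1],msg_vec) then VV[1][1]++ -> VV[1]=[2, 2]
Event 3: LOCAL 1: VV[1][1]++ -> VV[1]=[2, 3]
Event 4: SEND 0->1: VV[0][0]++ -> VV[0]=[3, 0], msg_vec=[3, 0]; VV[1]=max(VV[1],msg_vec) then VV[1][1]++ -> VV[1]=[3, 4]
Event 5: LOCAL 1: VV[1][1]++ -> VV[1]=[3, 5]
Event 6: LOCAL 1: VV[1][1]++ -> VV[1]=[3, 6]
Event 7: SEND 0->1: VV[0][0]++ -> VV[0]=[4, 0], msg_vec=[4, 0]; VV[1]=max(VV[1],msg_vec) then VV[1][1]++ -> VV[1]=[4, 7]
Final vectors: VV[0]=[4, 0]; VV[1]=[4, 7]

Answer: 4 0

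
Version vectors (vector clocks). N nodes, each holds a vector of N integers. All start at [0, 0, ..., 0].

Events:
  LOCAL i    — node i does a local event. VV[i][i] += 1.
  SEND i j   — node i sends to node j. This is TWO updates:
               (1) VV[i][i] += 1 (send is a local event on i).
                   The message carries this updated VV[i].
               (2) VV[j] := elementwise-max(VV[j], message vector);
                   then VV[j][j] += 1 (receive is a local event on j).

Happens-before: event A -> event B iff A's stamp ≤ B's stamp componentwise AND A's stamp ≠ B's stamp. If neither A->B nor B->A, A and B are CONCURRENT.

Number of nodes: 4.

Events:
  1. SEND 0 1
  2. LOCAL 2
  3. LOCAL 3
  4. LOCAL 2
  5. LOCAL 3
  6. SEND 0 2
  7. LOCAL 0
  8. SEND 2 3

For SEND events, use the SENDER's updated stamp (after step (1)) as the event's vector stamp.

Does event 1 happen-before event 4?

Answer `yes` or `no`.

Answer: no

Derivation:
Initial: VV[0]=[0, 0, 0, 0]
Initial: VV[1]=[0, 0, 0, 0]
Initial: VV[2]=[0, 0, 0, 0]
Initial: VV[3]=[0, 0, 0, 0]
Event 1: SEND 0->1: VV[0][0]++ -> VV[0]=[1, 0, 0, 0], msg_vec=[1, 0, 0, 0]; VV[1]=max(VV[1],msg_vec) then VV[1][1]++ -> VV[1]=[1, 1, 0, 0]
Event 2: LOCAL 2: VV[2][2]++ -> VV[2]=[0, 0, 1, 0]
Event 3: LOCAL 3: VV[3][3]++ -> VV[3]=[0, 0, 0, 1]
Event 4: LOCAL 2: VV[2][2]++ -> VV[2]=[0, 0, 2, 0]
Event 5: LOCAL 3: VV[3][3]++ -> VV[3]=[0, 0, 0, 2]
Event 6: SEND 0->2: VV[0][0]++ -> VV[0]=[2, 0, 0, 0], msg_vec=[2, 0, 0, 0]; VV[2]=max(VV[2],msg_vec) then VV[2][2]++ -> VV[2]=[2, 0, 3, 0]
Event 7: LOCAL 0: VV[0][0]++ -> VV[0]=[3, 0, 0, 0]
Event 8: SEND 2->3: VV[2][2]++ -> VV[2]=[2, 0, 4, 0], msg_vec=[2, 0, 4, 0]; VV[3]=max(VV[3],msg_vec) then VV[3][3]++ -> VV[3]=[2, 0, 4, 3]
Event 1 stamp: [1, 0, 0, 0]
Event 4 stamp: [0, 0, 2, 0]
[1, 0, 0, 0] <= [0, 0, 2, 0]? False. Equal? False. Happens-before: False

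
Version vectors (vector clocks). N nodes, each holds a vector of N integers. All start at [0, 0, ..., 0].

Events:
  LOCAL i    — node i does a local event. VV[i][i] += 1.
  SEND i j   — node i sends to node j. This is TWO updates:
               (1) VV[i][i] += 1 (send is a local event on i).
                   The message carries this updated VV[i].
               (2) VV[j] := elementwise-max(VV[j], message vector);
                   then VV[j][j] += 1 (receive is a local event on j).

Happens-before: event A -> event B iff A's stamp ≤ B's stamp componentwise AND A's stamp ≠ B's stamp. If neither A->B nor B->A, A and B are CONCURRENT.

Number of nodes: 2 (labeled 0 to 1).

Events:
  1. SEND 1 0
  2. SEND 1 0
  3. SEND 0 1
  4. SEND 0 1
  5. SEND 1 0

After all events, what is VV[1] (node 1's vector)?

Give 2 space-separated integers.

Answer: 4 5

Derivation:
Initial: VV[0]=[0, 0]
Initial: VV[1]=[0, 0]
Event 1: SEND 1->0: VV[1][1]++ -> VV[1]=[0, 1], msg_vec=[0, 1]; VV[0]=max(VV[0],msg_vec) then VV[0][0]++ -> VV[0]=[1, 1]
Event 2: SEND 1->0: VV[1][1]++ -> VV[1]=[0, 2], msg_vec=[0, 2]; VV[0]=max(VV[0],msg_vec) then VV[0][0]++ -> VV[0]=[2, 2]
Event 3: SEND 0->1: VV[0][0]++ -> VV[0]=[3, 2], msg_vec=[3, 2]; VV[1]=max(VV[1],msg_vec) then VV[1][1]++ -> VV[1]=[3, 3]
Event 4: SEND 0->1: VV[0][0]++ -> VV[0]=[4, 2], msg_vec=[4, 2]; VV[1]=max(VV[1],msg_vec) then VV[1][1]++ -> VV[1]=[4, 4]
Event 5: SEND 1->0: VV[1][1]++ -> VV[1]=[4, 5], msg_vec=[4, 5]; VV[0]=max(VV[0],msg_vec) then VV[0][0]++ -> VV[0]=[5, 5]
Final vectors: VV[0]=[5, 5]; VV[1]=[4, 5]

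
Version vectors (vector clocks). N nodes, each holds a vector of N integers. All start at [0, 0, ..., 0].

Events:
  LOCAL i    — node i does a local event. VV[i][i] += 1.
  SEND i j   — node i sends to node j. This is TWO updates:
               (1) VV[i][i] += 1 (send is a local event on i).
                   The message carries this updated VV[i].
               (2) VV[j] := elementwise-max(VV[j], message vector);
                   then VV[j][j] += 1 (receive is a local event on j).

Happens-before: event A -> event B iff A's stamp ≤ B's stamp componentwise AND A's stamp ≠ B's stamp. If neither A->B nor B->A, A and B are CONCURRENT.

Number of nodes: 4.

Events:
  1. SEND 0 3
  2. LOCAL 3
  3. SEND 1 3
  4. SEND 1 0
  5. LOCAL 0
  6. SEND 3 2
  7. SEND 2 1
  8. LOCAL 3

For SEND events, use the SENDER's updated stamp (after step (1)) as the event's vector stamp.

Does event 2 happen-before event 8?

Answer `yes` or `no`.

Answer: yes

Derivation:
Initial: VV[0]=[0, 0, 0, 0]
Initial: VV[1]=[0, 0, 0, 0]
Initial: VV[2]=[0, 0, 0, 0]
Initial: VV[3]=[0, 0, 0, 0]
Event 1: SEND 0->3: VV[0][0]++ -> VV[0]=[1, 0, 0, 0], msg_vec=[1, 0, 0, 0]; VV[3]=max(VV[3],msg_vec) then VV[3][3]++ -> VV[3]=[1, 0, 0, 1]
Event 2: LOCAL 3: VV[3][3]++ -> VV[3]=[1, 0, 0, 2]
Event 3: SEND 1->3: VV[1][1]++ -> VV[1]=[0, 1, 0, 0], msg_vec=[0, 1, 0, 0]; VV[3]=max(VV[3],msg_vec) then VV[3][3]++ -> VV[3]=[1, 1, 0, 3]
Event 4: SEND 1->0: VV[1][1]++ -> VV[1]=[0, 2, 0, 0], msg_vec=[0, 2, 0, 0]; VV[0]=max(VV[0],msg_vec) then VV[0][0]++ -> VV[0]=[2, 2, 0, 0]
Event 5: LOCAL 0: VV[0][0]++ -> VV[0]=[3, 2, 0, 0]
Event 6: SEND 3->2: VV[3][3]++ -> VV[3]=[1, 1, 0, 4], msg_vec=[1, 1, 0, 4]; VV[2]=max(VV[2],msg_vec) then VV[2][2]++ -> VV[2]=[1, 1, 1, 4]
Event 7: SEND 2->1: VV[2][2]++ -> VV[2]=[1, 1, 2, 4], msg_vec=[1, 1, 2, 4]; VV[1]=max(VV[1],msg_vec) then VV[1][1]++ -> VV[1]=[1, 3, 2, 4]
Event 8: LOCAL 3: VV[3][3]++ -> VV[3]=[1, 1, 0, 5]
Event 2 stamp: [1, 0, 0, 2]
Event 8 stamp: [1, 1, 0, 5]
[1, 0, 0, 2] <= [1, 1, 0, 5]? True. Equal? False. Happens-before: True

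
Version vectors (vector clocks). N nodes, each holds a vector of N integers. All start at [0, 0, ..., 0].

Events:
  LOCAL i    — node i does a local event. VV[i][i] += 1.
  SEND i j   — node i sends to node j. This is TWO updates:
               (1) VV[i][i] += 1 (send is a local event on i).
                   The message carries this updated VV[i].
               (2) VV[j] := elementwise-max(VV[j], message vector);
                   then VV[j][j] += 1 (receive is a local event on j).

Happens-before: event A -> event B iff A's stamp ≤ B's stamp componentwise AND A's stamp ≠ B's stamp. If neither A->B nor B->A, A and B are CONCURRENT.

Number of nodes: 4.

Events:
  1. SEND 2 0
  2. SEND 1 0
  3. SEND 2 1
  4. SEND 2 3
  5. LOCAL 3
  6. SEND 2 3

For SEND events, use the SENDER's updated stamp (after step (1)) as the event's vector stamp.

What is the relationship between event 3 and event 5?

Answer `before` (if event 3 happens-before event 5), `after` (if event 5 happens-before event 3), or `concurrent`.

Initial: VV[0]=[0, 0, 0, 0]
Initial: VV[1]=[0, 0, 0, 0]
Initial: VV[2]=[0, 0, 0, 0]
Initial: VV[3]=[0, 0, 0, 0]
Event 1: SEND 2->0: VV[2][2]++ -> VV[2]=[0, 0, 1, 0], msg_vec=[0, 0, 1, 0]; VV[0]=max(VV[0],msg_vec) then VV[0][0]++ -> VV[0]=[1, 0, 1, 0]
Event 2: SEND 1->0: VV[1][1]++ -> VV[1]=[0, 1, 0, 0], msg_vec=[0, 1, 0, 0]; VV[0]=max(VV[0],msg_vec) then VV[0][0]++ -> VV[0]=[2, 1, 1, 0]
Event 3: SEND 2->1: VV[2][2]++ -> VV[2]=[0, 0, 2, 0], msg_vec=[0, 0, 2, 0]; VV[1]=max(VV[1],msg_vec) then VV[1][1]++ -> VV[1]=[0, 2, 2, 0]
Event 4: SEND 2->3: VV[2][2]++ -> VV[2]=[0, 0, 3, 0], msg_vec=[0, 0, 3, 0]; VV[3]=max(VV[3],msg_vec) then VV[3][3]++ -> VV[3]=[0, 0, 3, 1]
Event 5: LOCAL 3: VV[3][3]++ -> VV[3]=[0, 0, 3, 2]
Event 6: SEND 2->3: VV[2][2]++ -> VV[2]=[0, 0, 4, 0], msg_vec=[0, 0, 4, 0]; VV[3]=max(VV[3],msg_vec) then VV[3][3]++ -> VV[3]=[0, 0, 4, 3]
Event 3 stamp: [0, 0, 2, 0]
Event 5 stamp: [0, 0, 3, 2]
[0, 0, 2, 0] <= [0, 0, 3, 2]? True
[0, 0, 3, 2] <= [0, 0, 2, 0]? False
Relation: before

Answer: before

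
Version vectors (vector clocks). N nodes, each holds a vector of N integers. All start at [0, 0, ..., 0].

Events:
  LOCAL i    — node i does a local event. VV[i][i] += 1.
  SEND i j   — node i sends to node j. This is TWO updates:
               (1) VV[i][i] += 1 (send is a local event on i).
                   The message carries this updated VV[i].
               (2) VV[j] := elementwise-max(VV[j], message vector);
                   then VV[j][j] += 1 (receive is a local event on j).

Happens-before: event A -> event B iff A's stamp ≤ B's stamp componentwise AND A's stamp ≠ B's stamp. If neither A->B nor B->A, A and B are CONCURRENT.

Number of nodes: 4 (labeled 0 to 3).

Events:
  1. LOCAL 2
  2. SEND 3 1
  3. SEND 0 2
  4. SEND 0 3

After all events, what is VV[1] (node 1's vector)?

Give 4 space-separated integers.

Answer: 0 1 0 1

Derivation:
Initial: VV[0]=[0, 0, 0, 0]
Initial: VV[1]=[0, 0, 0, 0]
Initial: VV[2]=[0, 0, 0, 0]
Initial: VV[3]=[0, 0, 0, 0]
Event 1: LOCAL 2: VV[2][2]++ -> VV[2]=[0, 0, 1, 0]
Event 2: SEND 3->1: VV[3][3]++ -> VV[3]=[0, 0, 0, 1], msg_vec=[0, 0, 0, 1]; VV[1]=max(VV[1],msg_vec) then VV[1][1]++ -> VV[1]=[0, 1, 0, 1]
Event 3: SEND 0->2: VV[0][0]++ -> VV[0]=[1, 0, 0, 0], msg_vec=[1, 0, 0, 0]; VV[2]=max(VV[2],msg_vec) then VV[2][2]++ -> VV[2]=[1, 0, 2, 0]
Event 4: SEND 0->3: VV[0][0]++ -> VV[0]=[2, 0, 0, 0], msg_vec=[2, 0, 0, 0]; VV[3]=max(VV[3],msg_vec) then VV[3][3]++ -> VV[3]=[2, 0, 0, 2]
Final vectors: VV[0]=[2, 0, 0, 0]; VV[1]=[0, 1, 0, 1]; VV[2]=[1, 0, 2, 0]; VV[3]=[2, 0, 0, 2]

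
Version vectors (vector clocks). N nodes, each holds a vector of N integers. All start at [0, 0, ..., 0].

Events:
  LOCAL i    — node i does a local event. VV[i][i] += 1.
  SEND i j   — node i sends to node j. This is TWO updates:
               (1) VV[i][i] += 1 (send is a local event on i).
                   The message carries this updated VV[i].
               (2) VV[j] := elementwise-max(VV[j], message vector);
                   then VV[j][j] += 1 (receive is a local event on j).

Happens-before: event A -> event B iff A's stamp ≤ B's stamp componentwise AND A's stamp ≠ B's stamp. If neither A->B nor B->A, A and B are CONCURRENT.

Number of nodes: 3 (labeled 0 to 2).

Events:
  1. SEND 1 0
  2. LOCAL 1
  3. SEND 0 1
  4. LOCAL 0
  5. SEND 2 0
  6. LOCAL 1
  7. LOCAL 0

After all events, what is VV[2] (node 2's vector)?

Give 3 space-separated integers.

Initial: VV[0]=[0, 0, 0]
Initial: VV[1]=[0, 0, 0]
Initial: VV[2]=[0, 0, 0]
Event 1: SEND 1->0: VV[1][1]++ -> VV[1]=[0, 1, 0], msg_vec=[0, 1, 0]; VV[0]=max(VV[0],msg_vec) then VV[0][0]++ -> VV[0]=[1, 1, 0]
Event 2: LOCAL 1: VV[1][1]++ -> VV[1]=[0, 2, 0]
Event 3: SEND 0->1: VV[0][0]++ -> VV[0]=[2, 1, 0], msg_vec=[2, 1, 0]; VV[1]=max(VV[1],msg_vec) then VV[1][1]++ -> VV[1]=[2, 3, 0]
Event 4: LOCAL 0: VV[0][0]++ -> VV[0]=[3, 1, 0]
Event 5: SEND 2->0: VV[2][2]++ -> VV[2]=[0, 0, 1], msg_vec=[0, 0, 1]; VV[0]=max(VV[0],msg_vec) then VV[0][0]++ -> VV[0]=[4, 1, 1]
Event 6: LOCAL 1: VV[1][1]++ -> VV[1]=[2, 4, 0]
Event 7: LOCAL 0: VV[0][0]++ -> VV[0]=[5, 1, 1]
Final vectors: VV[0]=[5, 1, 1]; VV[1]=[2, 4, 0]; VV[2]=[0, 0, 1]

Answer: 0 0 1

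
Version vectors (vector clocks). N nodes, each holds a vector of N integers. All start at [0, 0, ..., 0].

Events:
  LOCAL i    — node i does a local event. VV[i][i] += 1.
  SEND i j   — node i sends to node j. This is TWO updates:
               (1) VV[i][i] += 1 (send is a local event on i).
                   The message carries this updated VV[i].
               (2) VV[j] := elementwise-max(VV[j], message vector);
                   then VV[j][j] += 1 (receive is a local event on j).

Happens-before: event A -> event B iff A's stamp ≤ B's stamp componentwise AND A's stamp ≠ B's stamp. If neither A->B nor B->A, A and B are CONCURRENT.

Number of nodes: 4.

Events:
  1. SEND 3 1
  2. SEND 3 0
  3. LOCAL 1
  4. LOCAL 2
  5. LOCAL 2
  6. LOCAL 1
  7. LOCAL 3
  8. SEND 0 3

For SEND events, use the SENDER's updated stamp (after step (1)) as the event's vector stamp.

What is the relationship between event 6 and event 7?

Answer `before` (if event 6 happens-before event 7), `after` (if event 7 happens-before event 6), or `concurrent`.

Answer: concurrent

Derivation:
Initial: VV[0]=[0, 0, 0, 0]
Initial: VV[1]=[0, 0, 0, 0]
Initial: VV[2]=[0, 0, 0, 0]
Initial: VV[3]=[0, 0, 0, 0]
Event 1: SEND 3->1: VV[3][3]++ -> VV[3]=[0, 0, 0, 1], msg_vec=[0, 0, 0, 1]; VV[1]=max(VV[1],msg_vec) then VV[1][1]++ -> VV[1]=[0, 1, 0, 1]
Event 2: SEND 3->0: VV[3][3]++ -> VV[3]=[0, 0, 0, 2], msg_vec=[0, 0, 0, 2]; VV[0]=max(VV[0],msg_vec) then VV[0][0]++ -> VV[0]=[1, 0, 0, 2]
Event 3: LOCAL 1: VV[1][1]++ -> VV[1]=[0, 2, 0, 1]
Event 4: LOCAL 2: VV[2][2]++ -> VV[2]=[0, 0, 1, 0]
Event 5: LOCAL 2: VV[2][2]++ -> VV[2]=[0, 0, 2, 0]
Event 6: LOCAL 1: VV[1][1]++ -> VV[1]=[0, 3, 0, 1]
Event 7: LOCAL 3: VV[3][3]++ -> VV[3]=[0, 0, 0, 3]
Event 8: SEND 0->3: VV[0][0]++ -> VV[0]=[2, 0, 0, 2], msg_vec=[2, 0, 0, 2]; VV[3]=max(VV[3],msg_vec) then VV[3][3]++ -> VV[3]=[2, 0, 0, 4]
Event 6 stamp: [0, 3, 0, 1]
Event 7 stamp: [0, 0, 0, 3]
[0, 3, 0, 1] <= [0, 0, 0, 3]? False
[0, 0, 0, 3] <= [0, 3, 0, 1]? False
Relation: concurrent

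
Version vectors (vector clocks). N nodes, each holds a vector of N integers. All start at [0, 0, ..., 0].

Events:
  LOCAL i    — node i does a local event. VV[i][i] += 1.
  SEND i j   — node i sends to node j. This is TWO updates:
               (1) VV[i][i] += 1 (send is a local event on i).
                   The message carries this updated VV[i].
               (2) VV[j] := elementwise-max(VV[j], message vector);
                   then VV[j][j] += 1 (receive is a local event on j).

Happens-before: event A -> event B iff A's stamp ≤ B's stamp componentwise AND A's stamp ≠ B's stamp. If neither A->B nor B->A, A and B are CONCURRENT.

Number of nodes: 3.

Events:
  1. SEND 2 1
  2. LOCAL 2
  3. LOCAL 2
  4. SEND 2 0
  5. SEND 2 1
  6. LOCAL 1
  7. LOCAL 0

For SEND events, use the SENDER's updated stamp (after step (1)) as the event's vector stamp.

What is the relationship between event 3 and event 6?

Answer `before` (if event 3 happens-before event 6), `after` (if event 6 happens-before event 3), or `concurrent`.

Answer: before

Derivation:
Initial: VV[0]=[0, 0, 0]
Initial: VV[1]=[0, 0, 0]
Initial: VV[2]=[0, 0, 0]
Event 1: SEND 2->1: VV[2][2]++ -> VV[2]=[0, 0, 1], msg_vec=[0, 0, 1]; VV[1]=max(VV[1],msg_vec) then VV[1][1]++ -> VV[1]=[0, 1, 1]
Event 2: LOCAL 2: VV[2][2]++ -> VV[2]=[0, 0, 2]
Event 3: LOCAL 2: VV[2][2]++ -> VV[2]=[0, 0, 3]
Event 4: SEND 2->0: VV[2][2]++ -> VV[2]=[0, 0, 4], msg_vec=[0, 0, 4]; VV[0]=max(VV[0],msg_vec) then VV[0][0]++ -> VV[0]=[1, 0, 4]
Event 5: SEND 2->1: VV[2][2]++ -> VV[2]=[0, 0, 5], msg_vec=[0, 0, 5]; VV[1]=max(VV[1],msg_vec) then VV[1][1]++ -> VV[1]=[0, 2, 5]
Event 6: LOCAL 1: VV[1][1]++ -> VV[1]=[0, 3, 5]
Event 7: LOCAL 0: VV[0][0]++ -> VV[0]=[2, 0, 4]
Event 3 stamp: [0, 0, 3]
Event 6 stamp: [0, 3, 5]
[0, 0, 3] <= [0, 3, 5]? True
[0, 3, 5] <= [0, 0, 3]? False
Relation: before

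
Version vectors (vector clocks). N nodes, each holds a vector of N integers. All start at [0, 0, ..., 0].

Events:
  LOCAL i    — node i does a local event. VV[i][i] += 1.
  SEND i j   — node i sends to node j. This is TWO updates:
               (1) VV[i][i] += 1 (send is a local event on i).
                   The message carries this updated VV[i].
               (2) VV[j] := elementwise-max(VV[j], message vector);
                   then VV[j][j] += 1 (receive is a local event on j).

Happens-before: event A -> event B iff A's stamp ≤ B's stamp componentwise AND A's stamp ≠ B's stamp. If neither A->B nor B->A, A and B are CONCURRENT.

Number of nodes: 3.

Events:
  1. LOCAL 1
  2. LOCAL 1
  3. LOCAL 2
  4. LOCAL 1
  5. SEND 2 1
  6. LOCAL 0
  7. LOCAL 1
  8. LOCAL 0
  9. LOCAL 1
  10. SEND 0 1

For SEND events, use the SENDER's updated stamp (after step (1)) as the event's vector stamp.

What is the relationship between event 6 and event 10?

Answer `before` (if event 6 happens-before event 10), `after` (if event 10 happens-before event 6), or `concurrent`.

Answer: before

Derivation:
Initial: VV[0]=[0, 0, 0]
Initial: VV[1]=[0, 0, 0]
Initial: VV[2]=[0, 0, 0]
Event 1: LOCAL 1: VV[1][1]++ -> VV[1]=[0, 1, 0]
Event 2: LOCAL 1: VV[1][1]++ -> VV[1]=[0, 2, 0]
Event 3: LOCAL 2: VV[2][2]++ -> VV[2]=[0, 0, 1]
Event 4: LOCAL 1: VV[1][1]++ -> VV[1]=[0, 3, 0]
Event 5: SEND 2->1: VV[2][2]++ -> VV[2]=[0, 0, 2], msg_vec=[0, 0, 2]; VV[1]=max(VV[1],msg_vec) then VV[1][1]++ -> VV[1]=[0, 4, 2]
Event 6: LOCAL 0: VV[0][0]++ -> VV[0]=[1, 0, 0]
Event 7: LOCAL 1: VV[1][1]++ -> VV[1]=[0, 5, 2]
Event 8: LOCAL 0: VV[0][0]++ -> VV[0]=[2, 0, 0]
Event 9: LOCAL 1: VV[1][1]++ -> VV[1]=[0, 6, 2]
Event 10: SEND 0->1: VV[0][0]++ -> VV[0]=[3, 0, 0], msg_vec=[3, 0, 0]; VV[1]=max(VV[1],msg_vec) then VV[1][1]++ -> VV[1]=[3, 7, 2]
Event 6 stamp: [1, 0, 0]
Event 10 stamp: [3, 0, 0]
[1, 0, 0] <= [3, 0, 0]? True
[3, 0, 0] <= [1, 0, 0]? False
Relation: before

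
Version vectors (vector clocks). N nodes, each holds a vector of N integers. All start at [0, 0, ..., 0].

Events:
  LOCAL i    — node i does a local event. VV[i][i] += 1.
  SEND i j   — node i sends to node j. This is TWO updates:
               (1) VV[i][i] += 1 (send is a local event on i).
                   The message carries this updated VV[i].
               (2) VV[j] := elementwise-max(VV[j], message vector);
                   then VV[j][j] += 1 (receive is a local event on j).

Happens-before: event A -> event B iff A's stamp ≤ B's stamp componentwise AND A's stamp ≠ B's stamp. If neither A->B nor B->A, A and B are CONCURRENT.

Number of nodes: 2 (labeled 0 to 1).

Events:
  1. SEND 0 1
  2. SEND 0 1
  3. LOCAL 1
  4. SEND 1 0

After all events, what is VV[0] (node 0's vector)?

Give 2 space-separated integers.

Answer: 3 4

Derivation:
Initial: VV[0]=[0, 0]
Initial: VV[1]=[0, 0]
Event 1: SEND 0->1: VV[0][0]++ -> VV[0]=[1, 0], msg_vec=[1, 0]; VV[1]=max(VV[1],msg_vec) then VV[1][1]++ -> VV[1]=[1, 1]
Event 2: SEND 0->1: VV[0][0]++ -> VV[0]=[2, 0], msg_vec=[2, 0]; VV[1]=max(VV[1],msg_vec) then VV[1][1]++ -> VV[1]=[2, 2]
Event 3: LOCAL 1: VV[1][1]++ -> VV[1]=[2, 3]
Event 4: SEND 1->0: VV[1][1]++ -> VV[1]=[2, 4], msg_vec=[2, 4]; VV[0]=max(VV[0],msg_vec) then VV[0][0]++ -> VV[0]=[3, 4]
Final vectors: VV[0]=[3, 4]; VV[1]=[2, 4]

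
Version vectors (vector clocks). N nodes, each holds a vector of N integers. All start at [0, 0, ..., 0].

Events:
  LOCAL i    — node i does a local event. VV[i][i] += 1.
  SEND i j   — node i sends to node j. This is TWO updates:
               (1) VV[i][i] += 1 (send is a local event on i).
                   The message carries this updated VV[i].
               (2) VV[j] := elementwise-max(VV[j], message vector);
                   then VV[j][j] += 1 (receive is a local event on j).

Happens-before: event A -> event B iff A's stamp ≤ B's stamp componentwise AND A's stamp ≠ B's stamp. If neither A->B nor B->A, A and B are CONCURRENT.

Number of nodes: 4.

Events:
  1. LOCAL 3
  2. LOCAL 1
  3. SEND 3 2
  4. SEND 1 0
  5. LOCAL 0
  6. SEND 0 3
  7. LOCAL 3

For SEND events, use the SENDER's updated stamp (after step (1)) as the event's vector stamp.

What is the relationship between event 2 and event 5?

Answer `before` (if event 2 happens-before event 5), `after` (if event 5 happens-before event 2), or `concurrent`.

Initial: VV[0]=[0, 0, 0, 0]
Initial: VV[1]=[0, 0, 0, 0]
Initial: VV[2]=[0, 0, 0, 0]
Initial: VV[3]=[0, 0, 0, 0]
Event 1: LOCAL 3: VV[3][3]++ -> VV[3]=[0, 0, 0, 1]
Event 2: LOCAL 1: VV[1][1]++ -> VV[1]=[0, 1, 0, 0]
Event 3: SEND 3->2: VV[3][3]++ -> VV[3]=[0, 0, 0, 2], msg_vec=[0, 0, 0, 2]; VV[2]=max(VV[2],msg_vec) then VV[2][2]++ -> VV[2]=[0, 0, 1, 2]
Event 4: SEND 1->0: VV[1][1]++ -> VV[1]=[0, 2, 0, 0], msg_vec=[0, 2, 0, 0]; VV[0]=max(VV[0],msg_vec) then VV[0][0]++ -> VV[0]=[1, 2, 0, 0]
Event 5: LOCAL 0: VV[0][0]++ -> VV[0]=[2, 2, 0, 0]
Event 6: SEND 0->3: VV[0][0]++ -> VV[0]=[3, 2, 0, 0], msg_vec=[3, 2, 0, 0]; VV[3]=max(VV[3],msg_vec) then VV[3][3]++ -> VV[3]=[3, 2, 0, 3]
Event 7: LOCAL 3: VV[3][3]++ -> VV[3]=[3, 2, 0, 4]
Event 2 stamp: [0, 1, 0, 0]
Event 5 stamp: [2, 2, 0, 0]
[0, 1, 0, 0] <= [2, 2, 0, 0]? True
[2, 2, 0, 0] <= [0, 1, 0, 0]? False
Relation: before

Answer: before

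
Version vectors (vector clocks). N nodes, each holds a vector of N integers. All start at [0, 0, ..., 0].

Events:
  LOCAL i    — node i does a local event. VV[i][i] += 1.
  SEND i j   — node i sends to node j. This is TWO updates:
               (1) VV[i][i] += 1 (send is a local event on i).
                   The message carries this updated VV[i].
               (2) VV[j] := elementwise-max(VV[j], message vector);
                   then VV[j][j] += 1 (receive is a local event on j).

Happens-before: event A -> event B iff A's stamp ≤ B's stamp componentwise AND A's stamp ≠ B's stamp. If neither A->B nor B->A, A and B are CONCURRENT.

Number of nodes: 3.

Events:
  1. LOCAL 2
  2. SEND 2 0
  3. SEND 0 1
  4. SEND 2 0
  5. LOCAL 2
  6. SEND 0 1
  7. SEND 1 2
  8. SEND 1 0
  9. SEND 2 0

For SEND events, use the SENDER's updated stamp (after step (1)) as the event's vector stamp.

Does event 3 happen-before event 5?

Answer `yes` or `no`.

Initial: VV[0]=[0, 0, 0]
Initial: VV[1]=[0, 0, 0]
Initial: VV[2]=[0, 0, 0]
Event 1: LOCAL 2: VV[2][2]++ -> VV[2]=[0, 0, 1]
Event 2: SEND 2->0: VV[2][2]++ -> VV[2]=[0, 0, 2], msg_vec=[0, 0, 2]; VV[0]=max(VV[0],msg_vec) then VV[0][0]++ -> VV[0]=[1, 0, 2]
Event 3: SEND 0->1: VV[0][0]++ -> VV[0]=[2, 0, 2], msg_vec=[2, 0, 2]; VV[1]=max(VV[1],msg_vec) then VV[1][1]++ -> VV[1]=[2, 1, 2]
Event 4: SEND 2->0: VV[2][2]++ -> VV[2]=[0, 0, 3], msg_vec=[0, 0, 3]; VV[0]=max(VV[0],msg_vec) then VV[0][0]++ -> VV[0]=[3, 0, 3]
Event 5: LOCAL 2: VV[2][2]++ -> VV[2]=[0, 0, 4]
Event 6: SEND 0->1: VV[0][0]++ -> VV[0]=[4, 0, 3], msg_vec=[4, 0, 3]; VV[1]=max(VV[1],msg_vec) then VV[1][1]++ -> VV[1]=[4, 2, 3]
Event 7: SEND 1->2: VV[1][1]++ -> VV[1]=[4, 3, 3], msg_vec=[4, 3, 3]; VV[2]=max(VV[2],msg_vec) then VV[2][2]++ -> VV[2]=[4, 3, 5]
Event 8: SEND 1->0: VV[1][1]++ -> VV[1]=[4, 4, 3], msg_vec=[4, 4, 3]; VV[0]=max(VV[0],msg_vec) then VV[0][0]++ -> VV[0]=[5, 4, 3]
Event 9: SEND 2->0: VV[2][2]++ -> VV[2]=[4, 3, 6], msg_vec=[4, 3, 6]; VV[0]=max(VV[0],msg_vec) then VV[0][0]++ -> VV[0]=[6, 4, 6]
Event 3 stamp: [2, 0, 2]
Event 5 stamp: [0, 0, 4]
[2, 0, 2] <= [0, 0, 4]? False. Equal? False. Happens-before: False

Answer: no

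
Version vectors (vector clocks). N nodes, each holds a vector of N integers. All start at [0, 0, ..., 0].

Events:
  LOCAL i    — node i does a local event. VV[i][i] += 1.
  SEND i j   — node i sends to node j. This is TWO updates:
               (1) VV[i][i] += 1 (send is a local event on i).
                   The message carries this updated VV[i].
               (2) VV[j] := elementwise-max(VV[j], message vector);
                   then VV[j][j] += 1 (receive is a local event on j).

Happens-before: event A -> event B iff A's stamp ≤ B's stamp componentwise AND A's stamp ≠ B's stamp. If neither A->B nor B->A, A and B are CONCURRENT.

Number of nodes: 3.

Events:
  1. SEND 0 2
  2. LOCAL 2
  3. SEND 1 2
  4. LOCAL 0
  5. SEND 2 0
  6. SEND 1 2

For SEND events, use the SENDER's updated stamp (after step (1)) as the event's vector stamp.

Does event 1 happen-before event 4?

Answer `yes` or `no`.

Initial: VV[0]=[0, 0, 0]
Initial: VV[1]=[0, 0, 0]
Initial: VV[2]=[0, 0, 0]
Event 1: SEND 0->2: VV[0][0]++ -> VV[0]=[1, 0, 0], msg_vec=[1, 0, 0]; VV[2]=max(VV[2],msg_vec) then VV[2][2]++ -> VV[2]=[1, 0, 1]
Event 2: LOCAL 2: VV[2][2]++ -> VV[2]=[1, 0, 2]
Event 3: SEND 1->2: VV[1][1]++ -> VV[1]=[0, 1, 0], msg_vec=[0, 1, 0]; VV[2]=max(VV[2],msg_vec) then VV[2][2]++ -> VV[2]=[1, 1, 3]
Event 4: LOCAL 0: VV[0][0]++ -> VV[0]=[2, 0, 0]
Event 5: SEND 2->0: VV[2][2]++ -> VV[2]=[1, 1, 4], msg_vec=[1, 1, 4]; VV[0]=max(VV[0],msg_vec) then VV[0][0]++ -> VV[0]=[3, 1, 4]
Event 6: SEND 1->2: VV[1][1]++ -> VV[1]=[0, 2, 0], msg_vec=[0, 2, 0]; VV[2]=max(VV[2],msg_vec) then VV[2][2]++ -> VV[2]=[1, 2, 5]
Event 1 stamp: [1, 0, 0]
Event 4 stamp: [2, 0, 0]
[1, 0, 0] <= [2, 0, 0]? True. Equal? False. Happens-before: True

Answer: yes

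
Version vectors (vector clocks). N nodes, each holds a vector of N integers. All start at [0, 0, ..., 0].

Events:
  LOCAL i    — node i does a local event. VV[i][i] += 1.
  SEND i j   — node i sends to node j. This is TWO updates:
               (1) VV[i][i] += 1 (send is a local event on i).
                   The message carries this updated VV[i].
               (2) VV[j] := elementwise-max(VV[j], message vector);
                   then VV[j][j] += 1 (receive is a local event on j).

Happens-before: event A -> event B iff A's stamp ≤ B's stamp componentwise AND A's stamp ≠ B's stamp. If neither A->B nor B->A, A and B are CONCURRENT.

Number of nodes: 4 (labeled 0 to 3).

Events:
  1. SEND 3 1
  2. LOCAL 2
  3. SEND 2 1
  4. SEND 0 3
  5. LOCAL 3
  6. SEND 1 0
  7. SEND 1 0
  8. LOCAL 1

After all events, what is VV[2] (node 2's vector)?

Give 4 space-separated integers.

Answer: 0 0 2 0

Derivation:
Initial: VV[0]=[0, 0, 0, 0]
Initial: VV[1]=[0, 0, 0, 0]
Initial: VV[2]=[0, 0, 0, 0]
Initial: VV[3]=[0, 0, 0, 0]
Event 1: SEND 3->1: VV[3][3]++ -> VV[3]=[0, 0, 0, 1], msg_vec=[0, 0, 0, 1]; VV[1]=max(VV[1],msg_vec) then VV[1][1]++ -> VV[1]=[0, 1, 0, 1]
Event 2: LOCAL 2: VV[2][2]++ -> VV[2]=[0, 0, 1, 0]
Event 3: SEND 2->1: VV[2][2]++ -> VV[2]=[0, 0, 2, 0], msg_vec=[0, 0, 2, 0]; VV[1]=max(VV[1],msg_vec) then VV[1][1]++ -> VV[1]=[0, 2, 2, 1]
Event 4: SEND 0->3: VV[0][0]++ -> VV[0]=[1, 0, 0, 0], msg_vec=[1, 0, 0, 0]; VV[3]=max(VV[3],msg_vec) then VV[3][3]++ -> VV[3]=[1, 0, 0, 2]
Event 5: LOCAL 3: VV[3][3]++ -> VV[3]=[1, 0, 0, 3]
Event 6: SEND 1->0: VV[1][1]++ -> VV[1]=[0, 3, 2, 1], msg_vec=[0, 3, 2, 1]; VV[0]=max(VV[0],msg_vec) then VV[0][0]++ -> VV[0]=[2, 3, 2, 1]
Event 7: SEND 1->0: VV[1][1]++ -> VV[1]=[0, 4, 2, 1], msg_vec=[0, 4, 2, 1]; VV[0]=max(VV[0],msg_vec) then VV[0][0]++ -> VV[0]=[3, 4, 2, 1]
Event 8: LOCAL 1: VV[1][1]++ -> VV[1]=[0, 5, 2, 1]
Final vectors: VV[0]=[3, 4, 2, 1]; VV[1]=[0, 5, 2, 1]; VV[2]=[0, 0, 2, 0]; VV[3]=[1, 0, 0, 3]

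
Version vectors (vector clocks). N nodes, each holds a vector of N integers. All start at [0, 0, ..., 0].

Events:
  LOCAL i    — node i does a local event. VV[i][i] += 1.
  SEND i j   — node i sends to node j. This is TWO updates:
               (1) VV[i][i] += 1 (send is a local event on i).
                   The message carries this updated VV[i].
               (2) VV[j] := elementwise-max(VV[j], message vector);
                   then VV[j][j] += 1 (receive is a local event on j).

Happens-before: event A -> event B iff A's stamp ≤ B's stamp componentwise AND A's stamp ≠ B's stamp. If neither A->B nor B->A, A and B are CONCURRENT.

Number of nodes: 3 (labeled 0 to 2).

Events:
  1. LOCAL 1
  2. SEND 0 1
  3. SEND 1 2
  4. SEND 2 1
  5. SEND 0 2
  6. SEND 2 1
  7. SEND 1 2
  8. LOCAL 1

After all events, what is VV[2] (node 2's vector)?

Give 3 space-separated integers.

Answer: 2 6 5

Derivation:
Initial: VV[0]=[0, 0, 0]
Initial: VV[1]=[0, 0, 0]
Initial: VV[2]=[0, 0, 0]
Event 1: LOCAL 1: VV[1][1]++ -> VV[1]=[0, 1, 0]
Event 2: SEND 0->1: VV[0][0]++ -> VV[0]=[1, 0, 0], msg_vec=[1, 0, 0]; VV[1]=max(VV[1],msg_vec) then VV[1][1]++ -> VV[1]=[1, 2, 0]
Event 3: SEND 1->2: VV[1][1]++ -> VV[1]=[1, 3, 0], msg_vec=[1, 3, 0]; VV[2]=max(VV[2],msg_vec) then VV[2][2]++ -> VV[2]=[1, 3, 1]
Event 4: SEND 2->1: VV[2][2]++ -> VV[2]=[1, 3, 2], msg_vec=[1, 3, 2]; VV[1]=max(VV[1],msg_vec) then VV[1][1]++ -> VV[1]=[1, 4, 2]
Event 5: SEND 0->2: VV[0][0]++ -> VV[0]=[2, 0, 0], msg_vec=[2, 0, 0]; VV[2]=max(VV[2],msg_vec) then VV[2][2]++ -> VV[2]=[2, 3, 3]
Event 6: SEND 2->1: VV[2][2]++ -> VV[2]=[2, 3, 4], msg_vec=[2, 3, 4]; VV[1]=max(VV[1],msg_vec) then VV[1][1]++ -> VV[1]=[2, 5, 4]
Event 7: SEND 1->2: VV[1][1]++ -> VV[1]=[2, 6, 4], msg_vec=[2, 6, 4]; VV[2]=max(VV[2],msg_vec) then VV[2][2]++ -> VV[2]=[2, 6, 5]
Event 8: LOCAL 1: VV[1][1]++ -> VV[1]=[2, 7, 4]
Final vectors: VV[0]=[2, 0, 0]; VV[1]=[2, 7, 4]; VV[2]=[2, 6, 5]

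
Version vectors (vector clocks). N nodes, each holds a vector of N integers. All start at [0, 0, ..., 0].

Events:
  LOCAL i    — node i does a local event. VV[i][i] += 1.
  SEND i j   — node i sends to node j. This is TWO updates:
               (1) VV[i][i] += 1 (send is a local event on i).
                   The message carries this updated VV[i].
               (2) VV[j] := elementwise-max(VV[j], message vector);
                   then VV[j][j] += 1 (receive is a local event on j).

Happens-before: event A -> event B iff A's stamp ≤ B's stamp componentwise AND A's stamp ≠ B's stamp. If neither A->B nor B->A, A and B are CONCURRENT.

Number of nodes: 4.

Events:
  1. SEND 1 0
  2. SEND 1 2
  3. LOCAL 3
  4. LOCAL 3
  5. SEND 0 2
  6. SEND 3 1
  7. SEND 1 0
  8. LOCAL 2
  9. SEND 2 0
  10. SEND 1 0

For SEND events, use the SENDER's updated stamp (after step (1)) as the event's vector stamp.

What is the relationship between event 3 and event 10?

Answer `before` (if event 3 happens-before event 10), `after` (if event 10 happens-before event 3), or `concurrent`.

Initial: VV[0]=[0, 0, 0, 0]
Initial: VV[1]=[0, 0, 0, 0]
Initial: VV[2]=[0, 0, 0, 0]
Initial: VV[3]=[0, 0, 0, 0]
Event 1: SEND 1->0: VV[1][1]++ -> VV[1]=[0, 1, 0, 0], msg_vec=[0, 1, 0, 0]; VV[0]=max(VV[0],msg_vec) then VV[0][0]++ -> VV[0]=[1, 1, 0, 0]
Event 2: SEND 1->2: VV[1][1]++ -> VV[1]=[0, 2, 0, 0], msg_vec=[0, 2, 0, 0]; VV[2]=max(VV[2],msg_vec) then VV[2][2]++ -> VV[2]=[0, 2, 1, 0]
Event 3: LOCAL 3: VV[3][3]++ -> VV[3]=[0, 0, 0, 1]
Event 4: LOCAL 3: VV[3][3]++ -> VV[3]=[0, 0, 0, 2]
Event 5: SEND 0->2: VV[0][0]++ -> VV[0]=[2, 1, 0, 0], msg_vec=[2, 1, 0, 0]; VV[2]=max(VV[2],msg_vec) then VV[2][2]++ -> VV[2]=[2, 2, 2, 0]
Event 6: SEND 3->1: VV[3][3]++ -> VV[3]=[0, 0, 0, 3], msg_vec=[0, 0, 0, 3]; VV[1]=max(VV[1],msg_vec) then VV[1][1]++ -> VV[1]=[0, 3, 0, 3]
Event 7: SEND 1->0: VV[1][1]++ -> VV[1]=[0, 4, 0, 3], msg_vec=[0, 4, 0, 3]; VV[0]=max(VV[0],msg_vec) then VV[0][0]++ -> VV[0]=[3, 4, 0, 3]
Event 8: LOCAL 2: VV[2][2]++ -> VV[2]=[2, 2, 3, 0]
Event 9: SEND 2->0: VV[2][2]++ -> VV[2]=[2, 2, 4, 0], msg_vec=[2, 2, 4, 0]; VV[0]=max(VV[0],msg_vec) then VV[0][0]++ -> VV[0]=[4, 4, 4, 3]
Event 10: SEND 1->0: VV[1][1]++ -> VV[1]=[0, 5, 0, 3], msg_vec=[0, 5, 0, 3]; VV[0]=max(VV[0],msg_vec) then VV[0][0]++ -> VV[0]=[5, 5, 4, 3]
Event 3 stamp: [0, 0, 0, 1]
Event 10 stamp: [0, 5, 0, 3]
[0, 0, 0, 1] <= [0, 5, 0, 3]? True
[0, 5, 0, 3] <= [0, 0, 0, 1]? False
Relation: before

Answer: before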